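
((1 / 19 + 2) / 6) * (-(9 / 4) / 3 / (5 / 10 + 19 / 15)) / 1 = -585 / 4028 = -0.15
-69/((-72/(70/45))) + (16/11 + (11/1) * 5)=68839/1188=57.95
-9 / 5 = -1.80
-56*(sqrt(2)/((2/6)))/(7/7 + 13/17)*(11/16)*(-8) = 2618*sqrt(2)/5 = 740.48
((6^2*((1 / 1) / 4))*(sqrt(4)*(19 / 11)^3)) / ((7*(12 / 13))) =267501 / 18634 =14.36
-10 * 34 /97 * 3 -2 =-1214 /97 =-12.52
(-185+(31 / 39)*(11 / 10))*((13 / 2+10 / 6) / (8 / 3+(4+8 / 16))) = -209.82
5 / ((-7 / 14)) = -10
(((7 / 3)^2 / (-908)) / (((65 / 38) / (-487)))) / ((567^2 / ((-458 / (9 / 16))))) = -33902992 / 7841411955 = -0.00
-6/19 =-0.32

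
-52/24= -2.17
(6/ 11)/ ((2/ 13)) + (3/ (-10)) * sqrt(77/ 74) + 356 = 3955/ 11 - 3 * sqrt(5698)/ 740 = 359.24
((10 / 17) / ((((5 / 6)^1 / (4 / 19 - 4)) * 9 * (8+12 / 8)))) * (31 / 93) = -0.01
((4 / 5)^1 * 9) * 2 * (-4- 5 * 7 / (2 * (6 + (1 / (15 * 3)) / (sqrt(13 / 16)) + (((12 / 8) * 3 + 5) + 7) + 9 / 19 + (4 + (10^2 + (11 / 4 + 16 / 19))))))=-771543972776592 / 12960577442545 + 261999360 * sqrt(13) / 2592115488509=-59.53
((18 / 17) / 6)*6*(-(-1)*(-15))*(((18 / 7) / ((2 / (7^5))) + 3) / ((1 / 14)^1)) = -81693360 / 17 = -4805491.76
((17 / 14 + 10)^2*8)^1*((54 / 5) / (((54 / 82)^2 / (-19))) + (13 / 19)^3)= -21584764839886 / 45372285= -475725.76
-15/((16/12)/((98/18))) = -245/4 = -61.25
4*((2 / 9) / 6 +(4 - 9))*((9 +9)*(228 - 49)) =-191888 / 3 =-63962.67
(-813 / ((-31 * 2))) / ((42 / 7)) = 271 / 124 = 2.19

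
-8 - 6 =-14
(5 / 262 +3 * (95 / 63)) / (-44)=-24995 / 242088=-0.10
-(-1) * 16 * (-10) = -160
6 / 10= 0.60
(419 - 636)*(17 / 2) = -3689 / 2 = -1844.50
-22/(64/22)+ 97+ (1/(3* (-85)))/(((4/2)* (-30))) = 5473579/61200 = 89.44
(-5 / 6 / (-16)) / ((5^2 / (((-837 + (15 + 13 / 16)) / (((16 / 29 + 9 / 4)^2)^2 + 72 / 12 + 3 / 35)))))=-65050755413 / 2574294241458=-0.03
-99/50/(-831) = 33/13850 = 0.00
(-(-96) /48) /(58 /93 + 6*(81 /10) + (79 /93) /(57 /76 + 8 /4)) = 3410 /84453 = 0.04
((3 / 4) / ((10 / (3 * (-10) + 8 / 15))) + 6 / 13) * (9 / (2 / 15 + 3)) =-5.02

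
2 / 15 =0.13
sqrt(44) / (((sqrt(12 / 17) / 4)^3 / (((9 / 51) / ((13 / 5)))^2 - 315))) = -27350560*sqrt(561) / 2873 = -225482.08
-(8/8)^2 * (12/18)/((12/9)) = -1/2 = -0.50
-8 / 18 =-4 / 9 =-0.44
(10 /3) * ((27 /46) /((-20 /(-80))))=180 /23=7.83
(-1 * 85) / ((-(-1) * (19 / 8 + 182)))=-136 / 295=-0.46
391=391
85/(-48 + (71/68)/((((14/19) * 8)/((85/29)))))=-1104320/616871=-1.79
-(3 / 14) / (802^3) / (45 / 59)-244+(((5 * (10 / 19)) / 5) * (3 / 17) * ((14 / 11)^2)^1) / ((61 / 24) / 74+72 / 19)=-1002057181098991452499 / 4107454056407320080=-243.96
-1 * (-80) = 80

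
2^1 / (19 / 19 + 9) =1 / 5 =0.20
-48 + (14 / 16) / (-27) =-10375 / 216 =-48.03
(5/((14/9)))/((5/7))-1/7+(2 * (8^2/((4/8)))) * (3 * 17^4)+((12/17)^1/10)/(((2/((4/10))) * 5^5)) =1192679961015709/18593750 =64144132.36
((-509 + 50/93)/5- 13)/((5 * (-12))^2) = -13333/418500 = -0.03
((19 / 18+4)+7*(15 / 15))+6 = 325 / 18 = 18.06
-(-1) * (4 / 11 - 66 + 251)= 185.36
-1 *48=-48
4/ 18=2/ 9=0.22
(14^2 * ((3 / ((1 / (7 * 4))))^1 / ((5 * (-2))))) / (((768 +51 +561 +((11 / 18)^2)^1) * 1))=-2667168 / 2236205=-1.19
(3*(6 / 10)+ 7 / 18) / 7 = 197 / 630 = 0.31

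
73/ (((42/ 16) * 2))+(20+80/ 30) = 256/ 7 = 36.57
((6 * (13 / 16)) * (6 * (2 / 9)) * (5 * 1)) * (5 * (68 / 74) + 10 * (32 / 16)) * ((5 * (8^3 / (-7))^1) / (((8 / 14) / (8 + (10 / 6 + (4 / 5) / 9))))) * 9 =-1661878400 / 37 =-44915632.43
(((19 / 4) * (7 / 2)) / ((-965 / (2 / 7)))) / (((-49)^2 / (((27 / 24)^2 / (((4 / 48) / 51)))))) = -235467 / 148285760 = -0.00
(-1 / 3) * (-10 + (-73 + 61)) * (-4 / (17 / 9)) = -264 / 17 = -15.53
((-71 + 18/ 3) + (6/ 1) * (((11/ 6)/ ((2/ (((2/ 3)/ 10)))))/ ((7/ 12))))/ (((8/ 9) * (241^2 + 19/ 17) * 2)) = -114903/ 184313920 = -0.00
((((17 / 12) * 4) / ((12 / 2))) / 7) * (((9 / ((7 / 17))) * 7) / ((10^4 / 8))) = 289 / 17500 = 0.02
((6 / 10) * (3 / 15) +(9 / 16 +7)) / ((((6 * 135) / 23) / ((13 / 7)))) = 131261 / 324000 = 0.41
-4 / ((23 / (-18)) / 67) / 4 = 1206 / 23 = 52.43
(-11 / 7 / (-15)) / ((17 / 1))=11 / 1785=0.01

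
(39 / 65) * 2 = 6 / 5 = 1.20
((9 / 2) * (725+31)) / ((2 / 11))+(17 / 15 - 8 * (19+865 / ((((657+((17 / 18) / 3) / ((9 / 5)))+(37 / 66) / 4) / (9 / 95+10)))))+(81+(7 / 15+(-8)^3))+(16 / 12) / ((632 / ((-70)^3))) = 1094971887623972 / 63294280575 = 17299.70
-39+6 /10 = -192 /5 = -38.40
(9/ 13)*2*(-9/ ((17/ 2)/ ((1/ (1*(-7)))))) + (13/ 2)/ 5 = 23351/ 15470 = 1.51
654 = 654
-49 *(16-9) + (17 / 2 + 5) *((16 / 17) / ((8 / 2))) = -5777 / 17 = -339.82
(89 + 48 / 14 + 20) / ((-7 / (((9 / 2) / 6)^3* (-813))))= 5508.75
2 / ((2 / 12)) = 12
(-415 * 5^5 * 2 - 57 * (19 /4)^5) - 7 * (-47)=-2796800747 /1024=-2731250.73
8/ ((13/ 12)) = 96/ 13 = 7.38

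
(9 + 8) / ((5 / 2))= 34 / 5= 6.80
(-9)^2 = 81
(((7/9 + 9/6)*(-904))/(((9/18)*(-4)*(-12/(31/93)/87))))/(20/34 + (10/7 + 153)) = -16.05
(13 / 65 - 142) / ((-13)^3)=709 / 10985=0.06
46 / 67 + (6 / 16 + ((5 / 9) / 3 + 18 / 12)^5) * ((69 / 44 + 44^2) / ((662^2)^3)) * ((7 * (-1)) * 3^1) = 26073899617718471547382653433 / 37977201617485132487774969856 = 0.69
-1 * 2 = -2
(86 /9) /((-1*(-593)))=86 /5337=0.02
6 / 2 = 3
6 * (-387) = -2322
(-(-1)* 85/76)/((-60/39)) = -221/304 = -0.73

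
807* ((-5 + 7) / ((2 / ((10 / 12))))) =1345 / 2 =672.50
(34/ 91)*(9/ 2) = 153/ 91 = 1.68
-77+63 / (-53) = -4144 / 53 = -78.19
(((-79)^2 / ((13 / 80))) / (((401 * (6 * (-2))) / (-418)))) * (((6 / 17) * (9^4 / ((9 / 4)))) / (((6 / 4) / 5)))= 1014277334400 / 88621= 11445112.72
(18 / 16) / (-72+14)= -0.02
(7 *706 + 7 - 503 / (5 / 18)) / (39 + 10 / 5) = 15691 / 205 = 76.54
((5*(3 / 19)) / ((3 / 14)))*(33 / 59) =2310 / 1121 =2.06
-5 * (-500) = 2500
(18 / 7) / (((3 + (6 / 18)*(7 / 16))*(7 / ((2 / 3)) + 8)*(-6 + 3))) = -576 / 39109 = -0.01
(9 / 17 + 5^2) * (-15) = -6510 / 17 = -382.94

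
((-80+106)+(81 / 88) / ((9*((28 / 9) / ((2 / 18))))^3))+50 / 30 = 481012225 / 17385984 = 27.67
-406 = -406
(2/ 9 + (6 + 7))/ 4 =119/ 36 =3.31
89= 89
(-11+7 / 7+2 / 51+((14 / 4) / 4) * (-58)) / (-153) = 12385 / 31212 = 0.40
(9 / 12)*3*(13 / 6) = 39 / 8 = 4.88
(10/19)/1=10/19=0.53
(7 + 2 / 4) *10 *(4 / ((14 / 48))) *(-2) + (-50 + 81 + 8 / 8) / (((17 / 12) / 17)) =-11712 / 7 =-1673.14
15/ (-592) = -15/ 592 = -0.03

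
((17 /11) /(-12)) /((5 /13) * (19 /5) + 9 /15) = -1105 /17688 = -0.06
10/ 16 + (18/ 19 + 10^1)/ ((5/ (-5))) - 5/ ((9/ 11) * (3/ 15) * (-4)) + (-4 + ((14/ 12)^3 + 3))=-1075/ 513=-2.10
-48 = -48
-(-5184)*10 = 51840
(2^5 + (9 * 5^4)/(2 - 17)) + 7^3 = 0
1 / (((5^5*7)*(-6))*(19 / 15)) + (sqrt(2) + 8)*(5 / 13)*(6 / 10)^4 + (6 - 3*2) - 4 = -7783173 / 2161250 + 81*sqrt(2) / 1625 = -3.53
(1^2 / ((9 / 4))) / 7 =0.06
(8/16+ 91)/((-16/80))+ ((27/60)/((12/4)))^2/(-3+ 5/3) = -732027/1600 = -457.52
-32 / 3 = -10.67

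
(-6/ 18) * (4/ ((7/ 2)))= -8/ 21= -0.38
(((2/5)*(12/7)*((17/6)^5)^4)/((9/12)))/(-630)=-4064231406647572522401601/2519321675105894400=-1613224.48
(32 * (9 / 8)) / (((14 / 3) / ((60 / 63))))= 360 / 49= 7.35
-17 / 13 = -1.31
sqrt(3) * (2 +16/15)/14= 23 * sqrt(3)/105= 0.38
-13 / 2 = -6.50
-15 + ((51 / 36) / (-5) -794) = -48557 / 60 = -809.28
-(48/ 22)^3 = -13824/ 1331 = -10.39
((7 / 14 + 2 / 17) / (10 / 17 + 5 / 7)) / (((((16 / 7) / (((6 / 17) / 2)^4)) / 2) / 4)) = 83349 / 51783020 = 0.00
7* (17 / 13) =119 / 13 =9.15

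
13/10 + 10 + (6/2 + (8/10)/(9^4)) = 938231/65610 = 14.30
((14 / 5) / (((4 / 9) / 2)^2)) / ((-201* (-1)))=189 / 670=0.28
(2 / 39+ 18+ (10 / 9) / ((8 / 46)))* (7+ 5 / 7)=2451 / 13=188.54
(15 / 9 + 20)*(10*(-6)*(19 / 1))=-24700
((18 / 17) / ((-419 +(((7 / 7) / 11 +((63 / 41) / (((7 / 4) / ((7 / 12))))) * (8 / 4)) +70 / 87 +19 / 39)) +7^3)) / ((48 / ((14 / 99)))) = -108199 / 2552607936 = -0.00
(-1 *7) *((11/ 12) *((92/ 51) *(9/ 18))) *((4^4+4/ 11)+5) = -462875/ 306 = -1512.66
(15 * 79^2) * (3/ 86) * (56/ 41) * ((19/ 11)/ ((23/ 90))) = 13446858600/ 446039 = 30147.27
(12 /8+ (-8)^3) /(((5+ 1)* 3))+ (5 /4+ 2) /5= -1247 /45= -27.71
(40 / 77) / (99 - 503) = -10 / 7777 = -0.00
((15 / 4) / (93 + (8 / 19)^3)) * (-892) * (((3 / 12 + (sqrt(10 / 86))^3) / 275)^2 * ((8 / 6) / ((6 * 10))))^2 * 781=-790537372484837803 / 72512813400886683643500000000 - 2950513923443 * sqrt(215) / 7026435407062663143750000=-0.00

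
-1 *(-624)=624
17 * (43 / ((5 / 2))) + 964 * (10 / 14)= 34334 / 35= 980.97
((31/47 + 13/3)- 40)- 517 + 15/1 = -75718/141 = -537.01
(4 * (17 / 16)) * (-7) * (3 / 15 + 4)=-2499 / 20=-124.95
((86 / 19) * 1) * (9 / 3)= 13.58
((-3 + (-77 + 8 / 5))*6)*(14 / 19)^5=-1264962048 / 12380495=-102.17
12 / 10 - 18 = -84 / 5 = -16.80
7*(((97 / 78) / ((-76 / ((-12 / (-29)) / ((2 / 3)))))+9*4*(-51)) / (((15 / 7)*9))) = -859220929 / 1289340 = -666.40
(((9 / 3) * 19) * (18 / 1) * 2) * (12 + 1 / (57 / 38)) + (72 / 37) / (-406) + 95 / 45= 1757175593 / 67599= 25994.11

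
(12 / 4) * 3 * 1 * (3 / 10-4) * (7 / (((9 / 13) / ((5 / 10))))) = -3367 / 20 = -168.35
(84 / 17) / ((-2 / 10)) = -420 / 17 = -24.71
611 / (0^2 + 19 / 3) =1833 / 19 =96.47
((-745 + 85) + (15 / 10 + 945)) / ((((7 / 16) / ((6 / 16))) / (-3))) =-5157 / 7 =-736.71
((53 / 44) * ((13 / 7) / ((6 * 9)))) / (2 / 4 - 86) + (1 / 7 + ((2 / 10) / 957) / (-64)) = 469694107 / 3299123520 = 0.14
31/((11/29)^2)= 26071/121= 215.46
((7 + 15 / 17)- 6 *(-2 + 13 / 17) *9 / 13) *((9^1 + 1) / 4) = 7190 / 221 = 32.53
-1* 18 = -18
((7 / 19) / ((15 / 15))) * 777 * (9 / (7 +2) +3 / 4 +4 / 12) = 45325 / 76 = 596.38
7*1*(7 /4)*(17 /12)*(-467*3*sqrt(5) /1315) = -389011*sqrt(5) /21040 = -41.34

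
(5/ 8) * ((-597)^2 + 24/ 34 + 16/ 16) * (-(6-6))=0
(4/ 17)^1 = 4/ 17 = 0.24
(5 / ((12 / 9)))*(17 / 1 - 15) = 15 / 2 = 7.50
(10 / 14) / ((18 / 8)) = 20 / 63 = 0.32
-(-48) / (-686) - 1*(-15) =14.93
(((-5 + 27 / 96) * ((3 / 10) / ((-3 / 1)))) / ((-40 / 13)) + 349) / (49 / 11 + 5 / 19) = 54896149 / 742400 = 73.94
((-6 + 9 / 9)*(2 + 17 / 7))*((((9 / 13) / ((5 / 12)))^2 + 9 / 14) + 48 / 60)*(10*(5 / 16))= -38539355 / 132496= -290.87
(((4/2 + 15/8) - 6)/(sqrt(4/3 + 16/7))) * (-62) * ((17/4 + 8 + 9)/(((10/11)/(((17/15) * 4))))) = 1675333 * sqrt(399)/4560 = 7338.76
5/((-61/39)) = -3.20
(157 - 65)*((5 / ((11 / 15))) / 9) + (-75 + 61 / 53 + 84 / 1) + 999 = 1886905 / 1749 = 1078.85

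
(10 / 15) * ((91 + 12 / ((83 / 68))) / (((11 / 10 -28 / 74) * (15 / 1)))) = 1238612 / 199449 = 6.21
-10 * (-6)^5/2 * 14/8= 68040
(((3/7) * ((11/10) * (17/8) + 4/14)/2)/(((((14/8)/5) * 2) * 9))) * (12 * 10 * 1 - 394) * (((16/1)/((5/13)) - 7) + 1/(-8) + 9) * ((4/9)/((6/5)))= -349978967/889056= -393.65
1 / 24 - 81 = -1943 / 24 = -80.96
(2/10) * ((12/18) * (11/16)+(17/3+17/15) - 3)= 511/600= 0.85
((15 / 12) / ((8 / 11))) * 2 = 55 / 16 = 3.44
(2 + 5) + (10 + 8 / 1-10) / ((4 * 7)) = 51 / 7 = 7.29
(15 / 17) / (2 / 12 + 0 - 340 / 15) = -2 / 51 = -0.04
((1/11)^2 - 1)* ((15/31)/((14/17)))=-15300/26257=-0.58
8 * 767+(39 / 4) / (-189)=1546259 / 252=6135.95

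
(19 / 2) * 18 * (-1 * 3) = -513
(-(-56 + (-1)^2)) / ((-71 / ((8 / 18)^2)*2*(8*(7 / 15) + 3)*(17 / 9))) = -2200 / 365721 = -0.01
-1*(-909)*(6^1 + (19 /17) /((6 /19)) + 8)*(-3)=-1626201 /34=-47829.44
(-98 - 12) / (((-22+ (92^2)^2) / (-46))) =2530 / 35819637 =0.00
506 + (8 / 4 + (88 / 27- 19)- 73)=11320 / 27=419.26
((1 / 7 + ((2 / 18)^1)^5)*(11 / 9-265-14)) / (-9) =147640000 / 33480783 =4.41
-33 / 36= -0.92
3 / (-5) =-3 / 5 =-0.60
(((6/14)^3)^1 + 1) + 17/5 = 7681/1715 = 4.48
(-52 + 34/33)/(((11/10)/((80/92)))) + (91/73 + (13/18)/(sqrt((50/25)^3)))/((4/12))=-22277923/609477 + 13 *sqrt(2)/24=-35.79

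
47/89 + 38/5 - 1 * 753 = -331468/445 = -744.87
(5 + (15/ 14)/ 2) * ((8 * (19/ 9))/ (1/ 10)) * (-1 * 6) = -117800/ 21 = -5609.52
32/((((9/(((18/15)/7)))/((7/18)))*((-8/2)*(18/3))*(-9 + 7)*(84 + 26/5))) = 1/18063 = 0.00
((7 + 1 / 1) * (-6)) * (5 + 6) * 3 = -1584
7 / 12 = 0.58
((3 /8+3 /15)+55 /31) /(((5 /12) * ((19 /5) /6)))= 26217 /2945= 8.90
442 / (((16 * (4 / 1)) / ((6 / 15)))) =221 / 80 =2.76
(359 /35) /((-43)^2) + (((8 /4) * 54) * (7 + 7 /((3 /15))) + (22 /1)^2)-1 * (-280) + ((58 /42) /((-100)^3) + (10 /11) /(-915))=46029230437140103 /8684753000000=5300.00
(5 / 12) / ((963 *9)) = 5 / 104004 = 0.00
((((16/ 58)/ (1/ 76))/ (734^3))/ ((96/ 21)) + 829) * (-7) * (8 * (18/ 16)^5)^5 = -47775086736934767197059354831034290371/ 13221657947002181841967906816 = -3613396060.35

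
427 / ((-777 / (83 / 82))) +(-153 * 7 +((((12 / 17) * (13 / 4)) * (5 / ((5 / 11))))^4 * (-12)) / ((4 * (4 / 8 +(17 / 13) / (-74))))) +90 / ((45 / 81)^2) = -1112516878606101389 / 440920722360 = -2523167.59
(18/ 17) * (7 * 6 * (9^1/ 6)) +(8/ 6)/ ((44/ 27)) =12627/ 187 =67.52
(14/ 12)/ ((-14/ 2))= -1/ 6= -0.17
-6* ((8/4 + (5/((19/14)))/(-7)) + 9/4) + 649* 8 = 196447/38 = 5169.66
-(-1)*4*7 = 28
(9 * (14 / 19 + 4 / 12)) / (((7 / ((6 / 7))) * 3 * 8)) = 183 / 3724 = 0.05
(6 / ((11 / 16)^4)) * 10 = 3932160 / 14641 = 268.57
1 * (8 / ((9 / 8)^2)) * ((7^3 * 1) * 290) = 50928640 / 81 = 628748.64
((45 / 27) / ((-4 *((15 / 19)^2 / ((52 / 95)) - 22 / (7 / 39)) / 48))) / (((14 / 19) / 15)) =938600 / 279943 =3.35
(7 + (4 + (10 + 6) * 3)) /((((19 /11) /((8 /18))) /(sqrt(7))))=2596 * sqrt(7) /171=40.17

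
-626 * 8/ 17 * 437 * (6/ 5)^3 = -472715136/ 2125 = -222454.18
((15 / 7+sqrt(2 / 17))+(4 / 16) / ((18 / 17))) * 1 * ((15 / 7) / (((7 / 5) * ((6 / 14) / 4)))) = 100 * sqrt(34) / 119+29975 / 882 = 38.89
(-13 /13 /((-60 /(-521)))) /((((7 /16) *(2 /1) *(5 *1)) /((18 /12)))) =-521 /175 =-2.98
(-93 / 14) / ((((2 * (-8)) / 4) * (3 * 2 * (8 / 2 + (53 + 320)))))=31 / 42224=0.00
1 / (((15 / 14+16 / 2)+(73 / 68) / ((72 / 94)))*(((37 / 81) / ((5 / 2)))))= 694008 / 1328041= 0.52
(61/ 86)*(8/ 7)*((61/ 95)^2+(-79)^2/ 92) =55.32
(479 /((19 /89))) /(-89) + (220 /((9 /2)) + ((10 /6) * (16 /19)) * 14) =7409 /171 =43.33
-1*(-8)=8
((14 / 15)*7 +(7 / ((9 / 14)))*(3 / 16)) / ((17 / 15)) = 1029 / 136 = 7.57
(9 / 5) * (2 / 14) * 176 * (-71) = -112464 / 35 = -3213.26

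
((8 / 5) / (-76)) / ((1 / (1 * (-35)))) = 14 / 19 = 0.74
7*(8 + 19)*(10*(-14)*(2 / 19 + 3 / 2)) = -807030 / 19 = -42475.26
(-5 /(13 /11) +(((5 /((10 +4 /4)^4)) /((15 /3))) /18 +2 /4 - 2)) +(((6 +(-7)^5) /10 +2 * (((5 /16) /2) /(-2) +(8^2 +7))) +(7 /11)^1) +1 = -422726726317 /274079520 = -1542.35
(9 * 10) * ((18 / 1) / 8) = 405 / 2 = 202.50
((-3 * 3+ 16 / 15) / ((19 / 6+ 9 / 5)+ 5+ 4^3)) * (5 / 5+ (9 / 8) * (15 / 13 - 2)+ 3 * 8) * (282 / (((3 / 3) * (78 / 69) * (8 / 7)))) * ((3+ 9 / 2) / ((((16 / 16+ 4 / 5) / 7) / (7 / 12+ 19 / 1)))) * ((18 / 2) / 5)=-578838.72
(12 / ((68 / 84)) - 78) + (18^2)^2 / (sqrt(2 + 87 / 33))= -1074 / 17 + 34992*sqrt(561) / 17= 48689.82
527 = 527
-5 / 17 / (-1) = 5 / 17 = 0.29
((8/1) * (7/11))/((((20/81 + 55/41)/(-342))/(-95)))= 1208472048/11605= 104133.74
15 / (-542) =-15 / 542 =-0.03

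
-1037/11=-94.27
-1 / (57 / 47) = -47 / 57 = -0.82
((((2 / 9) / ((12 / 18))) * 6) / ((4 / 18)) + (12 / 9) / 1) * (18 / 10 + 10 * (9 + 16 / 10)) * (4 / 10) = 33418 / 75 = 445.57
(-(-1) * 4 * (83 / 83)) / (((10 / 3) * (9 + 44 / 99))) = 54 / 425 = 0.13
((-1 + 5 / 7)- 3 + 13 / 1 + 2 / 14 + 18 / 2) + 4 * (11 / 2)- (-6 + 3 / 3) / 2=607 / 14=43.36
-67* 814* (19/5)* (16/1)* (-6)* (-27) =-2685887424/5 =-537177484.80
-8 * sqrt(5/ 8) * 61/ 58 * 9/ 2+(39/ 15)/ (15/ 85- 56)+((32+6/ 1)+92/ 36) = 133072/ 3285- 549 * sqrt(10)/ 58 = 10.58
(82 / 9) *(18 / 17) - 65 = -941 / 17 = -55.35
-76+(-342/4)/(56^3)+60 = -5619883/351232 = -16.00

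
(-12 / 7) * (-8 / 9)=1.52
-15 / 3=-5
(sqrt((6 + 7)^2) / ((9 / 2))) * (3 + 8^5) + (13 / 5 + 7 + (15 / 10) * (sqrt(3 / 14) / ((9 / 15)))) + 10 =5 * sqrt(42) / 28 + 4261112 / 45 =94692.54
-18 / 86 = -9 / 43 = -0.21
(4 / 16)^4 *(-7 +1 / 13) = -45 / 1664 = -0.03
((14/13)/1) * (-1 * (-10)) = 140/13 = 10.77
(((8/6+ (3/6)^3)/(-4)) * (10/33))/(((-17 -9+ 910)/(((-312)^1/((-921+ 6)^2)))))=7/150298632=0.00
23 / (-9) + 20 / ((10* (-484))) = -5575 / 2178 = -2.56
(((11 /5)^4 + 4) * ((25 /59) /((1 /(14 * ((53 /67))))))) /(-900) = -6359311 /44471250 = -0.14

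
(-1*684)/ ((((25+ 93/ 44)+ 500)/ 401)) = -1340944/ 2577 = -520.35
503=503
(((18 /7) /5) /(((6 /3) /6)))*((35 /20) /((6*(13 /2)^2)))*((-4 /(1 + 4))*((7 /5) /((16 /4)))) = -63 /21125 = -0.00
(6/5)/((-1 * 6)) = -1/5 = -0.20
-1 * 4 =-4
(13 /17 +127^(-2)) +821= 821.76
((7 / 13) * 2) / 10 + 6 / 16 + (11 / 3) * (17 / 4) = 25063 / 1560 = 16.07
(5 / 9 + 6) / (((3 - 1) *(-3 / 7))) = -413 / 54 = -7.65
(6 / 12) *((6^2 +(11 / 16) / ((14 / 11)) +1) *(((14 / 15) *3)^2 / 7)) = 8409 / 400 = 21.02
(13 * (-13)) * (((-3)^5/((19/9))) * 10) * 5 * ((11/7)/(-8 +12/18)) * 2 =-55440450/133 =-416845.49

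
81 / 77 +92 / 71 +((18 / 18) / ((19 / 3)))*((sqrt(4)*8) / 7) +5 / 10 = 666579 / 207746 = 3.21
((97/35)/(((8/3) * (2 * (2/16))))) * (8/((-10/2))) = -1164/175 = -6.65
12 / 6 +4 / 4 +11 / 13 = 50 / 13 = 3.85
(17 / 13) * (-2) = -34 / 13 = -2.62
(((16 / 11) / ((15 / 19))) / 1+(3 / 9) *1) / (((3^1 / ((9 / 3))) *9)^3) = 359 / 120285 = 0.00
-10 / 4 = -5 / 2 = -2.50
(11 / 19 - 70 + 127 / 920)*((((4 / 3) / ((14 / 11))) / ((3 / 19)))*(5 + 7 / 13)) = -2545.96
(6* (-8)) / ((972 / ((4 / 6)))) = -8 / 243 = -0.03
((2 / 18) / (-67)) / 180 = -1 / 108540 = -0.00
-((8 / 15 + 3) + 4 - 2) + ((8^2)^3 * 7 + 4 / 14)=192675289 / 105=1835002.75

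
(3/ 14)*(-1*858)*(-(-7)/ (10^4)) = -1287/ 10000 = -0.13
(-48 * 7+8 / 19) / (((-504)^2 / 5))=-3985 / 603288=-0.01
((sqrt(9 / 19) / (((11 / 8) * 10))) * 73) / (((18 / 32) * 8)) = 584 * sqrt(19) / 3135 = 0.81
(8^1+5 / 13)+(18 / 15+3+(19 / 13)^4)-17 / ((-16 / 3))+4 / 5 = 9658195 / 456976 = 21.14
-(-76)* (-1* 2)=-152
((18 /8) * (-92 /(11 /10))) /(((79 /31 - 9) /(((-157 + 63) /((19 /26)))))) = -3920787 /1045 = -3751.95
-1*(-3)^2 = -9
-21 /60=-0.35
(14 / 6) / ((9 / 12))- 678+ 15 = -659.89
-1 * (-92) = 92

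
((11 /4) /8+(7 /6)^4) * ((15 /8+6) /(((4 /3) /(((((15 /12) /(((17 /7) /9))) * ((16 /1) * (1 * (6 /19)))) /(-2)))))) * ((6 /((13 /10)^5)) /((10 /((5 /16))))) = -117684984375 /15350737792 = -7.67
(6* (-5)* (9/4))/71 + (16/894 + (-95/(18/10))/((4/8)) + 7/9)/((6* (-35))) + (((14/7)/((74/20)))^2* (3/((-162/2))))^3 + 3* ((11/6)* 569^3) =5413096164837410922264399149/5342521197774029130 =1013210049.05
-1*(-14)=14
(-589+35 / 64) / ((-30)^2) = -37661 / 57600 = -0.65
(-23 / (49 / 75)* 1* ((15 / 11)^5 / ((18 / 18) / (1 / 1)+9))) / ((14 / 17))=-4453734375 / 220961972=-20.16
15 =15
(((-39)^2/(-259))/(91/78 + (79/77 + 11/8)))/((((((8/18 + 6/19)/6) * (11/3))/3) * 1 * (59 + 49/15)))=-1023516/5995813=-0.17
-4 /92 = -1 /23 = -0.04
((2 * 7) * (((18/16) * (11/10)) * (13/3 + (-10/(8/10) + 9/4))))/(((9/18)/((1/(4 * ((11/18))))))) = -13419/160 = -83.87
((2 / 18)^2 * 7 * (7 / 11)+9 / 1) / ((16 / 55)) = 10085 / 324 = 31.13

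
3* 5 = 15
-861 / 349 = -2.47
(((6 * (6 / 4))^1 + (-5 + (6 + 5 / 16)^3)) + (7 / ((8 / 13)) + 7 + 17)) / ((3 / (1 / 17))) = 70093 / 12288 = 5.70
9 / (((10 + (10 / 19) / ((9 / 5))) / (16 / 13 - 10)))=-87723 / 11440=-7.67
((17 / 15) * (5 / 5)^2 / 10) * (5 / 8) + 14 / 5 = 689 / 240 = 2.87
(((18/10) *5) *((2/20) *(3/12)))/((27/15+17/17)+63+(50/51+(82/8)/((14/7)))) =0.00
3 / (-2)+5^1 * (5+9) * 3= 417 / 2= 208.50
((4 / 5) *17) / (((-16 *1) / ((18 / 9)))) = -17 / 10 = -1.70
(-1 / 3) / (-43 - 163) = 1 / 618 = 0.00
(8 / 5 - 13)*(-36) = 2052 / 5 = 410.40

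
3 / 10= 0.30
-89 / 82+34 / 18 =593 / 738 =0.80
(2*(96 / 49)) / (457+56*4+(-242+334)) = 0.01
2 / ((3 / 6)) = 4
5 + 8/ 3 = 23/ 3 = 7.67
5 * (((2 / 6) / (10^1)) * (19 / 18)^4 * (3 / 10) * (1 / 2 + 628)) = 54604499 / 1399680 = 39.01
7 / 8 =0.88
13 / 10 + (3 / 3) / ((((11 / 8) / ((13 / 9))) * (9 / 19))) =31343 / 8910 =3.52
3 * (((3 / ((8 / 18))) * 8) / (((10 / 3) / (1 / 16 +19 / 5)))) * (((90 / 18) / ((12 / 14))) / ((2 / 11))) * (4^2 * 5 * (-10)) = -9636165 / 2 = -4818082.50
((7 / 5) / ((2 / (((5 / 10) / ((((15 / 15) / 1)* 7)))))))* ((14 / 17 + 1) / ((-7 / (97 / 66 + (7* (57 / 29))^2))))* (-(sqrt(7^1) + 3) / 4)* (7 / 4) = 6.14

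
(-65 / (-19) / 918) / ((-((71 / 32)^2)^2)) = -34078720 / 221615270001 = -0.00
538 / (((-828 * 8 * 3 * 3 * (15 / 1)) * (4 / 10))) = -269 / 178848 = -0.00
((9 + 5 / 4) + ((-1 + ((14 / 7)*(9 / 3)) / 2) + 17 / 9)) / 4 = 509 / 144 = 3.53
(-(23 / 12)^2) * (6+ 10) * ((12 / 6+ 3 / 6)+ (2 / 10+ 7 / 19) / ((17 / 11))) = -4900127 / 29070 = -168.56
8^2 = 64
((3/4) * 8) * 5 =30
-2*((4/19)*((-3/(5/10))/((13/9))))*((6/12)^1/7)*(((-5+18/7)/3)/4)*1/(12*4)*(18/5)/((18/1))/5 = -51/2420600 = -0.00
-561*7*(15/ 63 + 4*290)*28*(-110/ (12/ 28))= 98232857800/ 3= 32744285933.33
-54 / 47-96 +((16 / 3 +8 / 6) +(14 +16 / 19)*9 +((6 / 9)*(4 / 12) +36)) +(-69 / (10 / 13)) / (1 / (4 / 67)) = 199139432 / 2692395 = 73.96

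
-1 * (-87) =87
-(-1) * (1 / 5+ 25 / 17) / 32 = 71 / 1360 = 0.05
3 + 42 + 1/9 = 406/9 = 45.11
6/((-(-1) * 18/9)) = 3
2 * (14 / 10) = 2.80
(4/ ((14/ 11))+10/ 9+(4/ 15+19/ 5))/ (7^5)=2621/ 5294205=0.00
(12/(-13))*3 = -36/13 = -2.77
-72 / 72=-1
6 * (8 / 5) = 48 / 5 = 9.60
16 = 16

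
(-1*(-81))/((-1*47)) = -1.72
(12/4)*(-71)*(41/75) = -2911/25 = -116.44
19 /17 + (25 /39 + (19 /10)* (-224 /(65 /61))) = -6591058 /16575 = -397.65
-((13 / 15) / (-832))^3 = 1 / 884736000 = 0.00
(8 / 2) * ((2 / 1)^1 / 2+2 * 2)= 20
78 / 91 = 6 / 7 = 0.86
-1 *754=-754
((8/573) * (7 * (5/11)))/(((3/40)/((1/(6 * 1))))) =5600/56727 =0.10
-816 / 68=-12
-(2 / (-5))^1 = 2 / 5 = 0.40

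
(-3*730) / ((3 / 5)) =-3650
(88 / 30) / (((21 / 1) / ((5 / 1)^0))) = 44 / 315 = 0.14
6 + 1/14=85/14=6.07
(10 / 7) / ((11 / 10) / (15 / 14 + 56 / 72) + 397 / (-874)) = 10182100 / 1002239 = 10.16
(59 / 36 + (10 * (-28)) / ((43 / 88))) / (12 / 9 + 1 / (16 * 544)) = -1924678528 / 4491651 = -428.50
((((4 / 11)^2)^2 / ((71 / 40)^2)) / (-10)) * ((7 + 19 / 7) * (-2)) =5570560 / 516636967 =0.01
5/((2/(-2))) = -5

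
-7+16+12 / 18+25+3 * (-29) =-157 / 3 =-52.33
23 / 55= 0.42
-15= -15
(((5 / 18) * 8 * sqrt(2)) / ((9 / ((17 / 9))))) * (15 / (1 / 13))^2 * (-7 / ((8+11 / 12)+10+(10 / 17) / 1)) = -683774000 * sqrt(2) / 107433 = -9000.98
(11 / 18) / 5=11 / 90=0.12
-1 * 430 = -430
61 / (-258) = -61 / 258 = -0.24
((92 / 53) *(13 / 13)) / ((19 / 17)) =1.55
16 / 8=2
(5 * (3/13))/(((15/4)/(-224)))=-896/13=-68.92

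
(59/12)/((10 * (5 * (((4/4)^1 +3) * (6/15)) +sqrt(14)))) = 0.04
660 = 660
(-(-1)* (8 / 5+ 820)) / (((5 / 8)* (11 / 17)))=558688 / 275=2031.59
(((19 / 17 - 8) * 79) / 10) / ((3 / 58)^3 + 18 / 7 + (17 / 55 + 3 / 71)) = -4929649160436 / 265013274941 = -18.60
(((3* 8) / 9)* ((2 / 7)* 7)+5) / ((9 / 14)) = 434 / 27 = 16.07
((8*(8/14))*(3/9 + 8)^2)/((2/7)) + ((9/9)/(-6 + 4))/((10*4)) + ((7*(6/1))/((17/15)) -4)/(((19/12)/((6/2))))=1173.74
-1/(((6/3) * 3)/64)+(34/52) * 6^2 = 502/39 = 12.87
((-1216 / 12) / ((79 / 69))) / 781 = -6992 / 61699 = -0.11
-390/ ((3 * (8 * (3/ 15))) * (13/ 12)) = -75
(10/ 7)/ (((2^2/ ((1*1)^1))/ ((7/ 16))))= 5/ 32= 0.16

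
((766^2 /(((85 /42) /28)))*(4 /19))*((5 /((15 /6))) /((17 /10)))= 11040400896 /5491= 2010635.75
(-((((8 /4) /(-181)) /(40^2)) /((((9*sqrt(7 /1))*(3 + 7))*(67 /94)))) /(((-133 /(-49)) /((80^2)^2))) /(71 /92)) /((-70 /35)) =-22138880*sqrt(7) /147233907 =-0.40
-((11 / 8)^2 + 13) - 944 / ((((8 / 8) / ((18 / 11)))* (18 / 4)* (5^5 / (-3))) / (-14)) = -19.50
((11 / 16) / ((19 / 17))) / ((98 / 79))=14773 / 29792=0.50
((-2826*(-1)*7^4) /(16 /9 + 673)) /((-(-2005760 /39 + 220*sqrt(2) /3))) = 0.20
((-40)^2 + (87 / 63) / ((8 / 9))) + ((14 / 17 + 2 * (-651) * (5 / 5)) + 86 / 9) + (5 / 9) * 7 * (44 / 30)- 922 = -15585971 / 25704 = -606.36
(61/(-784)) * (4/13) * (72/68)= -549/21658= -0.03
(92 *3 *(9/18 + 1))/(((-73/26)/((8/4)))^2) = 1119456/5329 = 210.07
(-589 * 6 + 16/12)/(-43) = 82.16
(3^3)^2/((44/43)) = 31347/44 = 712.43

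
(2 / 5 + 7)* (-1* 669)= -4950.60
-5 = -5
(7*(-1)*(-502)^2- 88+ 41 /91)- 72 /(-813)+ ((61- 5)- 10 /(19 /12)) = -826568896255 /468559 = -1764065.78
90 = 90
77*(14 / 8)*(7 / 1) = 3773 / 4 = 943.25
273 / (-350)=-39 / 50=-0.78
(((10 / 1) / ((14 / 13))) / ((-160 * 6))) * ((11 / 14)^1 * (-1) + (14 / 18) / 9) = 10309 / 1524096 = 0.01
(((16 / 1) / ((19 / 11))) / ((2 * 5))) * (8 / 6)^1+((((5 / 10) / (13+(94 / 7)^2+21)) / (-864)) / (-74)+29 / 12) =465878470511 / 127576615680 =3.65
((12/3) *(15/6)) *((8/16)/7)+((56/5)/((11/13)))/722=101823/138985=0.73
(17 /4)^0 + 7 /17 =24 /17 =1.41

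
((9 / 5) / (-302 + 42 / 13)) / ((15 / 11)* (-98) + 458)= -0.00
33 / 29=1.14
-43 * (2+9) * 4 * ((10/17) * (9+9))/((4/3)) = -255420/17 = -15024.71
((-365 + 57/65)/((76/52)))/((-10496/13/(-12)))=-3.70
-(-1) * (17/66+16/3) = 123/22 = 5.59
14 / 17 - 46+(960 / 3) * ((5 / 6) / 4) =1096 / 51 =21.49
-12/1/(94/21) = -126/47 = -2.68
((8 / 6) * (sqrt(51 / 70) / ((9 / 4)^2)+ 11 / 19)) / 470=16 * sqrt(3570) / 1998675+ 22 / 13395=0.00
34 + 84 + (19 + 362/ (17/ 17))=499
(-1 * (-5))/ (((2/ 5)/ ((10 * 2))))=250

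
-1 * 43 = -43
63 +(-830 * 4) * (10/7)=-32759/7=-4679.86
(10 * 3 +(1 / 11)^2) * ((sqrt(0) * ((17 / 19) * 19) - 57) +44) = -390.11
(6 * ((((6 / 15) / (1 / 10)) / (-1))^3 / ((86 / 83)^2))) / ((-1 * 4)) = 165336 / 1849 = 89.42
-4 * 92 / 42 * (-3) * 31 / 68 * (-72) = -102672 / 119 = -862.79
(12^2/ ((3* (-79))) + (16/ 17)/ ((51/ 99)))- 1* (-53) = 1237883/ 22831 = 54.22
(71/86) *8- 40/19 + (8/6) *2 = 7.17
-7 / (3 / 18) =-42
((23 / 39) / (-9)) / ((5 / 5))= -23 / 351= -0.07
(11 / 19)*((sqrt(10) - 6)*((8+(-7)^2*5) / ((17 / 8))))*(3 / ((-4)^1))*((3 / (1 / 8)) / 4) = 601128 / 323 - 100188*sqrt(10) / 323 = 880.20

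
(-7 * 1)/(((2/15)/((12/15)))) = -42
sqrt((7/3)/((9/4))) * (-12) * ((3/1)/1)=-8 * sqrt(21)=-36.66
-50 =-50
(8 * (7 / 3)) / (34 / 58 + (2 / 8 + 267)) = 6496 / 93207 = 0.07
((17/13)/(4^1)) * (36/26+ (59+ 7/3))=20791/1014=20.50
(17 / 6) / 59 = 17 / 354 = 0.05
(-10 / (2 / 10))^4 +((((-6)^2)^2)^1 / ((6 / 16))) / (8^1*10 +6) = 268751728 / 43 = 6250040.19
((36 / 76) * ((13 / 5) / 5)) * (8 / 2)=468 / 475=0.99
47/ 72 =0.65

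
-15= -15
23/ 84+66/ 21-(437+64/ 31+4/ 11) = -1784159/ 4092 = -436.01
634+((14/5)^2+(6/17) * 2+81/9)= 276907/425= 651.55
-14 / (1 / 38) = -532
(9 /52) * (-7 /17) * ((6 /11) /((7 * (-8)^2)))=-27 /311168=-0.00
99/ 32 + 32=35.09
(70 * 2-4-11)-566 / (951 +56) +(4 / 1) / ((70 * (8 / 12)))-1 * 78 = 1639726 / 35245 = 46.52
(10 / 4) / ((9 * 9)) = 5 / 162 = 0.03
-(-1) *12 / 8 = 3 / 2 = 1.50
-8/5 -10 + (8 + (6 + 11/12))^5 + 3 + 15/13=11944669363747/16174080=738506.88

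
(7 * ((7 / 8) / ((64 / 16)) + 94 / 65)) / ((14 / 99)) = 342837 / 4160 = 82.41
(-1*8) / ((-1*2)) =4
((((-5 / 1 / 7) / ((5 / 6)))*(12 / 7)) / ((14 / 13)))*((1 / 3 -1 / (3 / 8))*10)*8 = 12480 / 49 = 254.69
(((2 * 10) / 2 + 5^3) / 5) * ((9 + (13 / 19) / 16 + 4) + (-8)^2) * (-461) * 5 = -1457605935 / 304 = -4794756.37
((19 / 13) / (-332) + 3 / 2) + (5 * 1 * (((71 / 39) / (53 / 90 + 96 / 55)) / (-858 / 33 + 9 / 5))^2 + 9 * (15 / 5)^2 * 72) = 5833.50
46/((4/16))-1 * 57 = 127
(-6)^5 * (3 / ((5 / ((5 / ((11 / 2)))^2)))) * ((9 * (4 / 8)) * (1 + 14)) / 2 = -15746400 / 121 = -130135.54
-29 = -29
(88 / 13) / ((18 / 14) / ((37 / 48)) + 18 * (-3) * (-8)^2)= -2849 / 1453842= -0.00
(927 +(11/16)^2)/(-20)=-237433/5120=-46.37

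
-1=-1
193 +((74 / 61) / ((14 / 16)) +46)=102645 / 427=240.39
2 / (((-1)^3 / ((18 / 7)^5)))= -3779136 / 16807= -224.85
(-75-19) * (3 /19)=-14.84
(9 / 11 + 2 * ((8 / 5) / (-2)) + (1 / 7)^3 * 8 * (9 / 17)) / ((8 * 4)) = -0.02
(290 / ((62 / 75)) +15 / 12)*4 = 43655 / 31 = 1408.23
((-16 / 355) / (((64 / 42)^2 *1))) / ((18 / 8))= -49 / 5680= -0.01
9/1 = 9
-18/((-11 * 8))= 9/44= 0.20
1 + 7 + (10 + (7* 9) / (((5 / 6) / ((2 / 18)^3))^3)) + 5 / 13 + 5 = 60584274728 / 2590774875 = 23.38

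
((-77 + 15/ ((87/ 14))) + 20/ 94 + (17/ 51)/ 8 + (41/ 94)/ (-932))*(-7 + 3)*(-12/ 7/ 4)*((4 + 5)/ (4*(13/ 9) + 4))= -11472690555/ 97814332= -117.29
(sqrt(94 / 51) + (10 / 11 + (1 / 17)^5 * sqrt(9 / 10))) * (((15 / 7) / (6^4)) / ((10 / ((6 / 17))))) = sqrt(10) / 81102231840 + 5 / 94248 + sqrt(4794) / 873936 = 0.00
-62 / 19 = -3.26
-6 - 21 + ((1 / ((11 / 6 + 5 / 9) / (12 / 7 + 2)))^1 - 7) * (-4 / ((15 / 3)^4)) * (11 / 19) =-96436009 / 3574375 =-26.98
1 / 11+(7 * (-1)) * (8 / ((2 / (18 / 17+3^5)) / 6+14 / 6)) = -1909573 / 79915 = -23.90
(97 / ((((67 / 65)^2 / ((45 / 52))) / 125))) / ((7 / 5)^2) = 4433203125 / 879844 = 5038.62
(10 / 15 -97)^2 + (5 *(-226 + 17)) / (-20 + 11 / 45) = 74673394 / 8001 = 9333.01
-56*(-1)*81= 4536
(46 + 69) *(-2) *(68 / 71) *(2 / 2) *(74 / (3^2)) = -1157360 / 639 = -1811.21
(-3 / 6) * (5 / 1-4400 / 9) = 4355 / 18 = 241.94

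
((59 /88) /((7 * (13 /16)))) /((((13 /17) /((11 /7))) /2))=0.48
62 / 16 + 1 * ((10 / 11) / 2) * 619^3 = 9487066701 / 88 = 107807576.15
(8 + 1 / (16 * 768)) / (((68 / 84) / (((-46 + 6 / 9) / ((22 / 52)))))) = -8945755 / 8448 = -1058.92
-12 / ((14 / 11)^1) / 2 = -33 / 7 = -4.71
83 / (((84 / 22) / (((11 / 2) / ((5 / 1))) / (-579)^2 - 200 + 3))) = -602967804967 / 140801220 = -4282.40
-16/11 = -1.45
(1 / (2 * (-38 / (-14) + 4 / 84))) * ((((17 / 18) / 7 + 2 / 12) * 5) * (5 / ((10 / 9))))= 1.23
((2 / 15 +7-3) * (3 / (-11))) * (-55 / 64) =31 / 32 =0.97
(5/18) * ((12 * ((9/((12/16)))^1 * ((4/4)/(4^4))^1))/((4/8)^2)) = 5/8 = 0.62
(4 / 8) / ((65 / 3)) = 3 / 130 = 0.02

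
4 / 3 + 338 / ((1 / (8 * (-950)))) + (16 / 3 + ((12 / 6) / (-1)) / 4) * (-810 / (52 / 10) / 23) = -2568831.40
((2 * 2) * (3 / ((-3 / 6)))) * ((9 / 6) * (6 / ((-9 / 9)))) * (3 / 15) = 216 / 5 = 43.20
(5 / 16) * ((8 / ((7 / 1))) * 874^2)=1909690 / 7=272812.86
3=3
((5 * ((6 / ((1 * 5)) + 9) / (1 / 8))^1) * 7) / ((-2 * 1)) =-1428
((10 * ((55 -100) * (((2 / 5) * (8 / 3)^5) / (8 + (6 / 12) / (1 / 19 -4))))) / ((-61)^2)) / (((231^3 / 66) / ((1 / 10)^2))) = -0.00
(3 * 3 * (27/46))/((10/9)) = 2187/460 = 4.75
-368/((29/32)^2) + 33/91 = -34263959/76531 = -447.71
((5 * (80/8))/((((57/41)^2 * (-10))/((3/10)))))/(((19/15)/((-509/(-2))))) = -4278145/27436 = -155.93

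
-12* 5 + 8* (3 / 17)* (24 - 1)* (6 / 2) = 636 / 17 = 37.41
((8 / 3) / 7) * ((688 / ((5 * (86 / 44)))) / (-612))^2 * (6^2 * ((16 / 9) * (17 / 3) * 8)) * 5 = 31719424 / 433755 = 73.13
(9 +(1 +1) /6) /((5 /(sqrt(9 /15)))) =28 * sqrt(15) /75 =1.45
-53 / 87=-0.61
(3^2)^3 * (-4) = -2916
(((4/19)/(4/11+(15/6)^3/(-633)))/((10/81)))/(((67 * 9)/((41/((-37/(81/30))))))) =-554978952/22232849525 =-0.02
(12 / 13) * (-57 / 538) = -342 / 3497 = -0.10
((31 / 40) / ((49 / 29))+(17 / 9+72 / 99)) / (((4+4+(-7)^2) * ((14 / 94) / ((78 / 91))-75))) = -28042127 / 38897161380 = -0.00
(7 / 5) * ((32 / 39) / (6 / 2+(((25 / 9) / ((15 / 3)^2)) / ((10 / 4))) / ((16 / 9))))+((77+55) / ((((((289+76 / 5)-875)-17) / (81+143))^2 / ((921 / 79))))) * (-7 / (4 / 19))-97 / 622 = -14882933408833076921 / 2002933938496062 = -7430.57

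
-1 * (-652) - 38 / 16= 5197 / 8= 649.62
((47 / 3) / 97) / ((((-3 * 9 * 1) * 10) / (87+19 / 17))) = -35203 / 667845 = -0.05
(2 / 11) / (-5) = -2 / 55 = -0.04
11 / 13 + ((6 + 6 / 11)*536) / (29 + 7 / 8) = 4042487 / 34177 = 118.28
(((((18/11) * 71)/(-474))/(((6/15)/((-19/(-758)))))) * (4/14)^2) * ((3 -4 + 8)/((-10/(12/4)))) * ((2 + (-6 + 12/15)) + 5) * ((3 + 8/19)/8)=74763/36887312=0.00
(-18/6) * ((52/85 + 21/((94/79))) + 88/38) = -9371151/151810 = -61.73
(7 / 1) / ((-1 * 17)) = -7 / 17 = -0.41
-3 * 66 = -198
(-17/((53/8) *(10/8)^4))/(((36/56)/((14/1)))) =-6823936/298125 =-22.89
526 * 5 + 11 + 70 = 2711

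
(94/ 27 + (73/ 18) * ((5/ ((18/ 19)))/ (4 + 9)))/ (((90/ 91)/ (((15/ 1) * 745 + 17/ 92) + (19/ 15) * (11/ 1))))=2334568542719/ 40240800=58014.96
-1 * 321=-321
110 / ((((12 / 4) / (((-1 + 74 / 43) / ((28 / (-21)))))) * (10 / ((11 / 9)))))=-3751 / 1548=-2.42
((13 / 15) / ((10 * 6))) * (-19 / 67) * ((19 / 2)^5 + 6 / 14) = -4281198883 / 13507200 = -316.96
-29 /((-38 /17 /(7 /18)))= 3451 /684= 5.05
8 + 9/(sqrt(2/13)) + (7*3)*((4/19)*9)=9*sqrt(26)/2 + 908/19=70.74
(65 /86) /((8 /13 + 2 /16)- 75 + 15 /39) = -0.01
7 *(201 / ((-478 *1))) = -1407 / 478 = -2.94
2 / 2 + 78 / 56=67 / 28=2.39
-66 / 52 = -33 / 26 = -1.27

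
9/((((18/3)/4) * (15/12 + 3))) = 24/17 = 1.41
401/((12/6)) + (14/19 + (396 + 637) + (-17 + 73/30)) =1219.67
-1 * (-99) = 99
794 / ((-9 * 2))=-397 / 9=-44.11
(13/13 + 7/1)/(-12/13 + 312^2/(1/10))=26/3163677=0.00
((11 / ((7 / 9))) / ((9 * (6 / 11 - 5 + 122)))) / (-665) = -121 / 6018915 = -0.00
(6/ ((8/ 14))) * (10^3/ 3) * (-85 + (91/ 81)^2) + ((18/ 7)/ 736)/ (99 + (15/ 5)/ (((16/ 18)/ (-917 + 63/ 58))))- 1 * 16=-47761378095745309/ 162953359065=-293098.46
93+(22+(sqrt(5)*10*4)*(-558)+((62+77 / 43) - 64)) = -49794.25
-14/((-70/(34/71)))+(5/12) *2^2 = 1877/1065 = 1.76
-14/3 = -4.67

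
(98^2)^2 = 92236816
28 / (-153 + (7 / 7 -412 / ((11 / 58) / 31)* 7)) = -77 / 1296776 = -0.00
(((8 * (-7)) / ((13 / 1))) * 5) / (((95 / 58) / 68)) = -220864 / 247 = -894.19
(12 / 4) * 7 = 21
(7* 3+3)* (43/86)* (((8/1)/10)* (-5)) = -48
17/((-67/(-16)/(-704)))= -2858.03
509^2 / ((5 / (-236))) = -61143116 / 5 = -12228623.20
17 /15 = 1.13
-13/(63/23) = -4.75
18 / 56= 9 / 28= 0.32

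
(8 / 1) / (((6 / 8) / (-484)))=-15488 / 3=-5162.67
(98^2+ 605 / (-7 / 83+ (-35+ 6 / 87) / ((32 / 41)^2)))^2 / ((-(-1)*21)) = 1843902826856687364894736 / 420732771658463061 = 4382598.53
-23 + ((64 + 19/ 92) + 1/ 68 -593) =-431491/ 782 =-551.78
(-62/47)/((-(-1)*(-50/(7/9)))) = 217/10575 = 0.02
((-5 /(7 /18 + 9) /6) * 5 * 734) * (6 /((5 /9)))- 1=-594709 /169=-3518.99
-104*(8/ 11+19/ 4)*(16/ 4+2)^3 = -123041.45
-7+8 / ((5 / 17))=101 / 5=20.20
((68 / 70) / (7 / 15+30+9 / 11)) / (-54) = -187 / 325206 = -0.00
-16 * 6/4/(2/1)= -12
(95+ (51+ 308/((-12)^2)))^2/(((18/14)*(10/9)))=199086223/12960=15361.59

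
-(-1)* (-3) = -3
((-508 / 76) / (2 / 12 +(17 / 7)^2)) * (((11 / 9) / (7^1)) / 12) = -9779 / 609786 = -0.02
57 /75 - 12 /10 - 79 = -1986 /25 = -79.44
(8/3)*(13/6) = 5.78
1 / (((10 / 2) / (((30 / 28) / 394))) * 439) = 3 / 2421524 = 0.00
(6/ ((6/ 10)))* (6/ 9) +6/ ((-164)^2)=268969/ 40344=6.67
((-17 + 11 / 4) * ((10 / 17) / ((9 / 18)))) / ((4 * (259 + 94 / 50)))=-2375 / 147832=-0.02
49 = 49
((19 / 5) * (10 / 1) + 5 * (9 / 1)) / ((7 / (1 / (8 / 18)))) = 747 / 28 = 26.68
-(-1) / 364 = 1 / 364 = 0.00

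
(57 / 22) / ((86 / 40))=570 / 473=1.21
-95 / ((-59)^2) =-0.03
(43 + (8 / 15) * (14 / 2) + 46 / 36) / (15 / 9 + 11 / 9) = 4321 / 260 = 16.62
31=31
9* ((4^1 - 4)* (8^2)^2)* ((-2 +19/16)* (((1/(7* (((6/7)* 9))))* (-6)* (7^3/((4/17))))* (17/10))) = 0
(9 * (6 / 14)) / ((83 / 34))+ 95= 56113 / 581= 96.58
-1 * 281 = -281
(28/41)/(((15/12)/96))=10752/205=52.45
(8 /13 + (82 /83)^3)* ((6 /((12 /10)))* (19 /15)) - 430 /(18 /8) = -12115858760 /66899079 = -181.11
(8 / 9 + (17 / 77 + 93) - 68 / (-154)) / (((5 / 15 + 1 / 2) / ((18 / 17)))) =786288 / 6545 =120.14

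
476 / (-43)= -476 / 43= -11.07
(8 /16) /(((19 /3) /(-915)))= -2745 /38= -72.24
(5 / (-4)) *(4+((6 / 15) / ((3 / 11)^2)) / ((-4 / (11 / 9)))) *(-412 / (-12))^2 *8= -20252581 / 729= -27781.32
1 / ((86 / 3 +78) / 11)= 33 / 320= 0.10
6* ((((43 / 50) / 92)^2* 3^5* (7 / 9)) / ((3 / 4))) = 349461 / 2645000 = 0.13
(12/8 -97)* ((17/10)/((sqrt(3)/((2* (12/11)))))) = -6494* sqrt(3)/55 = -204.51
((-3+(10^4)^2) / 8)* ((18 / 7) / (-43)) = -899999973 / 1204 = -747508.28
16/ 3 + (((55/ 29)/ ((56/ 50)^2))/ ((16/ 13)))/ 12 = 7909513/ 1455104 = 5.44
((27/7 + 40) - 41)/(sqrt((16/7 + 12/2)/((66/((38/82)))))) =20 * sqrt(5218521)/3857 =11.85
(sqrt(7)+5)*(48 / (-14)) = -120 / 7 - 24*sqrt(7) / 7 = -26.21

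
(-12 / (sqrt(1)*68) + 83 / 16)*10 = 6815 / 136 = 50.11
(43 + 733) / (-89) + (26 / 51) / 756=-14958571 / 1715742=-8.72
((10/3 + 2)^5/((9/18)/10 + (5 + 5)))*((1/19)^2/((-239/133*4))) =-36700160/221796063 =-0.17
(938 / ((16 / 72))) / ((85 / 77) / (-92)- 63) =-29901564 / 446377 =-66.99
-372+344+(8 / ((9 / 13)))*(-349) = -36548 / 9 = -4060.89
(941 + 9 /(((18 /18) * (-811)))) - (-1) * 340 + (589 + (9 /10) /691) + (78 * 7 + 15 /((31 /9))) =420472772689 /173724310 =2420.35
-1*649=-649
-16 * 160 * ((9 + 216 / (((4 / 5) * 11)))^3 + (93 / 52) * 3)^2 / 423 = -121385218724638803360 / 14071509023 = -8626311401.73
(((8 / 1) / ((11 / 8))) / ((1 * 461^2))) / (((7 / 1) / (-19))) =-1216 / 16364117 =-0.00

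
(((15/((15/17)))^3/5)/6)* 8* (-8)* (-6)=314432/5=62886.40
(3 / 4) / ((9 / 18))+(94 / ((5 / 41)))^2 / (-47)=-631981 / 50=-12639.62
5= 5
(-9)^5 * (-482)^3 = 6612316940232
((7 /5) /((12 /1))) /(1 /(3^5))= 28.35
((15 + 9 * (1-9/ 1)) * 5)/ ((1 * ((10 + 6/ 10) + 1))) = -1425/ 58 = -24.57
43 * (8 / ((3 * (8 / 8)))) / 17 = 344 / 51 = 6.75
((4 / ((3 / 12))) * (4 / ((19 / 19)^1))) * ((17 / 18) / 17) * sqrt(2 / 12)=16 * sqrt(6) / 27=1.45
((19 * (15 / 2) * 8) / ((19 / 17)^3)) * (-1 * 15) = -4421700 / 361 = -12248.48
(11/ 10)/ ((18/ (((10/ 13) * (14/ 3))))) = 77/ 351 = 0.22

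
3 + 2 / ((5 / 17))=9.80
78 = 78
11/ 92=0.12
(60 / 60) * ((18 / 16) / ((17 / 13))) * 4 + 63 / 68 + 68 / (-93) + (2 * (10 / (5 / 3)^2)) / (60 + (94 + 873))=118317259 / 32473740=3.64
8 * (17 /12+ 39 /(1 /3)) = 2842 /3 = 947.33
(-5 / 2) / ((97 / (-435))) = 2175 / 194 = 11.21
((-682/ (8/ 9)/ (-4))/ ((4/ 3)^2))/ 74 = 27621/ 18944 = 1.46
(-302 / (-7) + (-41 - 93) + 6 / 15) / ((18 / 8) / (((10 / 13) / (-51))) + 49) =25328 / 28049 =0.90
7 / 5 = 1.40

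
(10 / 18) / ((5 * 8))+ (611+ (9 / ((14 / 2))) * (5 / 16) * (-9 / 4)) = 2459963 / 4032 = 610.11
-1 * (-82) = 82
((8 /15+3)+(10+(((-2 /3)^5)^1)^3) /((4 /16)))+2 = 3266112467 /71744535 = 45.52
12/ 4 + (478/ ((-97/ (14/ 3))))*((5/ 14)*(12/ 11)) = -6359/ 1067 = -5.96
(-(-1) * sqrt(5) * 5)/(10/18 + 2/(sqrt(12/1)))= 9.87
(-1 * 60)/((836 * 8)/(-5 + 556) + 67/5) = -8700/3703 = -2.35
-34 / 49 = -0.69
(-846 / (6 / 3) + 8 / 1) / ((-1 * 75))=83 / 15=5.53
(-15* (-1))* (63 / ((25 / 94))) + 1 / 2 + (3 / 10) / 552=6538809 / 1840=3553.70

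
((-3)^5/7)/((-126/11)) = 297/98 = 3.03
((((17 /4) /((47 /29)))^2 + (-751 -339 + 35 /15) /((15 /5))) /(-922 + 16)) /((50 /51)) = 1923380527 /4803249600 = 0.40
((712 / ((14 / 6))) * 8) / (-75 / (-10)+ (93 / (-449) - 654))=-5115008 / 1355067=-3.77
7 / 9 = 0.78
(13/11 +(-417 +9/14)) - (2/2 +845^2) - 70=-110034721/154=-714511.18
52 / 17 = 3.06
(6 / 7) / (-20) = -3 / 70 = -0.04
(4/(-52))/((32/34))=-17/208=-0.08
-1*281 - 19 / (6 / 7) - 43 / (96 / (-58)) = -4435 / 16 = -277.19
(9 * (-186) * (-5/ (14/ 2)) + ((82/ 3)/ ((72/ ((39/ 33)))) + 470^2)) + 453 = 1850718839/ 8316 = 222549.16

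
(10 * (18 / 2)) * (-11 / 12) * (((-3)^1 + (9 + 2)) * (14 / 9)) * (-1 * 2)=6160 / 3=2053.33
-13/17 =-0.76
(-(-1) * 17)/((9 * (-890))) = -17/8010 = -0.00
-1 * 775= -775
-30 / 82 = -15 / 41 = -0.37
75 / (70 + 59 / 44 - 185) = -0.66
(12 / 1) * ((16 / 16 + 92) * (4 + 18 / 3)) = 11160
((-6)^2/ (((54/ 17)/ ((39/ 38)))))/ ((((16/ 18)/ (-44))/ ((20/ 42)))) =-36465/ 133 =-274.17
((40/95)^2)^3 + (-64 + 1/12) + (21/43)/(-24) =-3103957833415/48551349192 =-63.93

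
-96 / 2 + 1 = -47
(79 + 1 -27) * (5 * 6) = 1590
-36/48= -0.75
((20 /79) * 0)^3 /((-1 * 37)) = 0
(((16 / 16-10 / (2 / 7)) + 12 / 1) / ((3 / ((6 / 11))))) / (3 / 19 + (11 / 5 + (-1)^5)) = -380 / 129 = -2.95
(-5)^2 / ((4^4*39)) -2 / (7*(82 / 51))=-502009 / 2865408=-0.18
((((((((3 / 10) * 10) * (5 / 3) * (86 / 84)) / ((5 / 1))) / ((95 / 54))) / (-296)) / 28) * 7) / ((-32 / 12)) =1161 / 6298880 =0.00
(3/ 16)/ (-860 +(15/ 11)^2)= -363/ 1661360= -0.00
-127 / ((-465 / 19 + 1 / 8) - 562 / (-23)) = -1475.06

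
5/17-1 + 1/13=-139/221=-0.63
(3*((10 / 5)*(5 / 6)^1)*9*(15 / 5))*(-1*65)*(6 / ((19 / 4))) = -210600 / 19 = -11084.21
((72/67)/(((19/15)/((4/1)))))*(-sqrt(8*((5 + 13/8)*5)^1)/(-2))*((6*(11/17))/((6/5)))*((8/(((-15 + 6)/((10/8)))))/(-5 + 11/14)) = 1848000*sqrt(265)/1276819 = 23.56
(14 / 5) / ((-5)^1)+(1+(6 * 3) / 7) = 527 / 175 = 3.01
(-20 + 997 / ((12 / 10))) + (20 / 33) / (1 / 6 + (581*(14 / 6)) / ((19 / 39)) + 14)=17062780675 / 21043506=810.83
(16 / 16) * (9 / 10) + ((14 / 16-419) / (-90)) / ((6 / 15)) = 6007 / 480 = 12.51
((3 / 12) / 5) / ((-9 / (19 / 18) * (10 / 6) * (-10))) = 19 / 54000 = 0.00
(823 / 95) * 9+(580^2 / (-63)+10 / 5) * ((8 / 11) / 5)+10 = -45322247 / 65835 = -688.42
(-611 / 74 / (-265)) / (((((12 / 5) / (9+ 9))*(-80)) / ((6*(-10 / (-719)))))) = -0.00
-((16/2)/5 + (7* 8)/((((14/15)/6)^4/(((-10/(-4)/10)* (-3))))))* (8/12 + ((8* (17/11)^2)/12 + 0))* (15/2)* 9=10937259.04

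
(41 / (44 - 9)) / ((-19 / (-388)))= 15908 / 665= 23.92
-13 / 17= -0.76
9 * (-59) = -531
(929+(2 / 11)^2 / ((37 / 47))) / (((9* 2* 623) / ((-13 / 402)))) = -54071173 / 20182441356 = -0.00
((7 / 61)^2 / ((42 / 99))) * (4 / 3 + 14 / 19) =4543 / 70699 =0.06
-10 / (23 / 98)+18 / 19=-41.66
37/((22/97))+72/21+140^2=3044051/154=19766.56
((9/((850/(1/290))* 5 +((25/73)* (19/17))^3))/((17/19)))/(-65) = -6408277041/51038087734928125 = -0.00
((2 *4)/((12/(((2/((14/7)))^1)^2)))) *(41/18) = 41/27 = 1.52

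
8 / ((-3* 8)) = -1 / 3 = -0.33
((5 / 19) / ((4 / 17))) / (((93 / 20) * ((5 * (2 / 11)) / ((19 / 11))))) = 85 / 186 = 0.46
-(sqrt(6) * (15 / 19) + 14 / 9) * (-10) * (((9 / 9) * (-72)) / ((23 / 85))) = -918000 * sqrt(6) / 437-95200 / 23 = -9284.74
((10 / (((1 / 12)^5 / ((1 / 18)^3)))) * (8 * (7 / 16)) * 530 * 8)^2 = 360817623040000 / 9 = 40090847004444.44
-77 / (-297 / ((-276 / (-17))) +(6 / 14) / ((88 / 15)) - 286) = 1090936 / 4310195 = 0.25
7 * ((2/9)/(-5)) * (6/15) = -28/225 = -0.12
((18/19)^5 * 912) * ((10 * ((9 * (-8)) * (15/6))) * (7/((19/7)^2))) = -55997725593600/47045881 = -1190279.03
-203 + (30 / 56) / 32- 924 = -1009777 / 896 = -1126.98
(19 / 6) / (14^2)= 19 / 1176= 0.02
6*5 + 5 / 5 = 31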